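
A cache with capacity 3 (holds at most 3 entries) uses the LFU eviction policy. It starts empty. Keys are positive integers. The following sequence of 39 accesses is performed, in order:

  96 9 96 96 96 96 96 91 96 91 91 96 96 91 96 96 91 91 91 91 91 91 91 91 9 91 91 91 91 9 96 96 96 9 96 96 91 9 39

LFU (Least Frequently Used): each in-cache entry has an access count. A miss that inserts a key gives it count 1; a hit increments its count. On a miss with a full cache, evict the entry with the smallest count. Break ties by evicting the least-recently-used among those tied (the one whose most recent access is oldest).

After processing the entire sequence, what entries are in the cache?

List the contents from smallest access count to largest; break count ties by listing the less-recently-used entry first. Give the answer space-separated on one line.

LFU simulation (capacity=3):
  1. access 96: MISS. Cache: [96(c=1)]
  2. access 9: MISS. Cache: [96(c=1) 9(c=1)]
  3. access 96: HIT, count now 2. Cache: [9(c=1) 96(c=2)]
  4. access 96: HIT, count now 3. Cache: [9(c=1) 96(c=3)]
  5. access 96: HIT, count now 4. Cache: [9(c=1) 96(c=4)]
  6. access 96: HIT, count now 5. Cache: [9(c=1) 96(c=5)]
  7. access 96: HIT, count now 6. Cache: [9(c=1) 96(c=6)]
  8. access 91: MISS. Cache: [9(c=1) 91(c=1) 96(c=6)]
  9. access 96: HIT, count now 7. Cache: [9(c=1) 91(c=1) 96(c=7)]
  10. access 91: HIT, count now 2. Cache: [9(c=1) 91(c=2) 96(c=7)]
  11. access 91: HIT, count now 3. Cache: [9(c=1) 91(c=3) 96(c=7)]
  12. access 96: HIT, count now 8. Cache: [9(c=1) 91(c=3) 96(c=8)]
  13. access 96: HIT, count now 9. Cache: [9(c=1) 91(c=3) 96(c=9)]
  14. access 91: HIT, count now 4. Cache: [9(c=1) 91(c=4) 96(c=9)]
  15. access 96: HIT, count now 10. Cache: [9(c=1) 91(c=4) 96(c=10)]
  16. access 96: HIT, count now 11. Cache: [9(c=1) 91(c=4) 96(c=11)]
  17. access 91: HIT, count now 5. Cache: [9(c=1) 91(c=5) 96(c=11)]
  18. access 91: HIT, count now 6. Cache: [9(c=1) 91(c=6) 96(c=11)]
  19. access 91: HIT, count now 7. Cache: [9(c=1) 91(c=7) 96(c=11)]
  20. access 91: HIT, count now 8. Cache: [9(c=1) 91(c=8) 96(c=11)]
  21. access 91: HIT, count now 9. Cache: [9(c=1) 91(c=9) 96(c=11)]
  22. access 91: HIT, count now 10. Cache: [9(c=1) 91(c=10) 96(c=11)]
  23. access 91: HIT, count now 11. Cache: [9(c=1) 96(c=11) 91(c=11)]
  24. access 91: HIT, count now 12. Cache: [9(c=1) 96(c=11) 91(c=12)]
  25. access 9: HIT, count now 2. Cache: [9(c=2) 96(c=11) 91(c=12)]
  26. access 91: HIT, count now 13. Cache: [9(c=2) 96(c=11) 91(c=13)]
  27. access 91: HIT, count now 14. Cache: [9(c=2) 96(c=11) 91(c=14)]
  28. access 91: HIT, count now 15. Cache: [9(c=2) 96(c=11) 91(c=15)]
  29. access 91: HIT, count now 16. Cache: [9(c=2) 96(c=11) 91(c=16)]
  30. access 9: HIT, count now 3. Cache: [9(c=3) 96(c=11) 91(c=16)]
  31. access 96: HIT, count now 12. Cache: [9(c=3) 96(c=12) 91(c=16)]
  32. access 96: HIT, count now 13. Cache: [9(c=3) 96(c=13) 91(c=16)]
  33. access 96: HIT, count now 14. Cache: [9(c=3) 96(c=14) 91(c=16)]
  34. access 9: HIT, count now 4. Cache: [9(c=4) 96(c=14) 91(c=16)]
  35. access 96: HIT, count now 15. Cache: [9(c=4) 96(c=15) 91(c=16)]
  36. access 96: HIT, count now 16. Cache: [9(c=4) 91(c=16) 96(c=16)]
  37. access 91: HIT, count now 17. Cache: [9(c=4) 96(c=16) 91(c=17)]
  38. access 9: HIT, count now 5. Cache: [9(c=5) 96(c=16) 91(c=17)]
  39. access 39: MISS, evict 9(c=5). Cache: [39(c=1) 96(c=16) 91(c=17)]
Total: 35 hits, 4 misses, 1 evictions

Answer: 39 96 91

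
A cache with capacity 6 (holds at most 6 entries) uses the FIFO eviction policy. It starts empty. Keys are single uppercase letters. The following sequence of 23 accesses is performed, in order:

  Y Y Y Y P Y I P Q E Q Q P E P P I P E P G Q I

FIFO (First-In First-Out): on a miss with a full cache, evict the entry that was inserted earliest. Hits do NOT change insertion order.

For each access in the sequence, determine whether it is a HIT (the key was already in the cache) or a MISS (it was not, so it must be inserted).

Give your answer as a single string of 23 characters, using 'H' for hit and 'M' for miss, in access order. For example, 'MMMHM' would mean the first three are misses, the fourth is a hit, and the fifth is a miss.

Answer: MHHHMHMHMMHHHHHHHHHHMHH

Derivation:
FIFO simulation (capacity=6):
  1. access Y: MISS. Cache (old->new): [Y]
  2. access Y: HIT. Cache (old->new): [Y]
  3. access Y: HIT. Cache (old->new): [Y]
  4. access Y: HIT. Cache (old->new): [Y]
  5. access P: MISS. Cache (old->new): [Y P]
  6. access Y: HIT. Cache (old->new): [Y P]
  7. access I: MISS. Cache (old->new): [Y P I]
  8. access P: HIT. Cache (old->new): [Y P I]
  9. access Q: MISS. Cache (old->new): [Y P I Q]
  10. access E: MISS. Cache (old->new): [Y P I Q E]
  11. access Q: HIT. Cache (old->new): [Y P I Q E]
  12. access Q: HIT. Cache (old->new): [Y P I Q E]
  13. access P: HIT. Cache (old->new): [Y P I Q E]
  14. access E: HIT. Cache (old->new): [Y P I Q E]
  15. access P: HIT. Cache (old->new): [Y P I Q E]
  16. access P: HIT. Cache (old->new): [Y P I Q E]
  17. access I: HIT. Cache (old->new): [Y P I Q E]
  18. access P: HIT. Cache (old->new): [Y P I Q E]
  19. access E: HIT. Cache (old->new): [Y P I Q E]
  20. access P: HIT. Cache (old->new): [Y P I Q E]
  21. access G: MISS. Cache (old->new): [Y P I Q E G]
  22. access Q: HIT. Cache (old->new): [Y P I Q E G]
  23. access I: HIT. Cache (old->new): [Y P I Q E G]
Total: 17 hits, 6 misses, 0 evictions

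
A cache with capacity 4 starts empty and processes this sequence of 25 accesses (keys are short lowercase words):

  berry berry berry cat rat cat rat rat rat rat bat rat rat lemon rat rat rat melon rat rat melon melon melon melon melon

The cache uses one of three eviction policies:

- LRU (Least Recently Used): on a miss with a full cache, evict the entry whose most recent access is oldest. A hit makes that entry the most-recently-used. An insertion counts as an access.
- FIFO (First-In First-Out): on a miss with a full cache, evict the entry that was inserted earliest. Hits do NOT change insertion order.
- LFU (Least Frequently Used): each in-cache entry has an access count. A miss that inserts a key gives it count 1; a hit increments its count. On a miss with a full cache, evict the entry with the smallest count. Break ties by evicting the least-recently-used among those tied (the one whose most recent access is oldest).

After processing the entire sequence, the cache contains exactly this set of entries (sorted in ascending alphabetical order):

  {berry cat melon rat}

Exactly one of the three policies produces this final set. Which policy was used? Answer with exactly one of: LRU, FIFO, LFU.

Answer: LFU

Derivation:
Simulating under each policy and comparing final sets:
  LRU: final set = {bat lemon melon rat} -> differs
  FIFO: final set = {bat lemon melon rat} -> differs
  LFU: final set = {berry cat melon rat} -> MATCHES target
Only LFU produces the target set.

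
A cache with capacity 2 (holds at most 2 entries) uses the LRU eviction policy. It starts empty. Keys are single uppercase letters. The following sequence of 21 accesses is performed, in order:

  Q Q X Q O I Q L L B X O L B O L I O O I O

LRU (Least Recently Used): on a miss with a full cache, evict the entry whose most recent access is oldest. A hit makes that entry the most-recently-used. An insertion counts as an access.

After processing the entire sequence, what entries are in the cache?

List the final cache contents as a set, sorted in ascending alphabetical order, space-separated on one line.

Answer: I O

Derivation:
LRU simulation (capacity=2):
  1. access Q: MISS. Cache (LRU->MRU): [Q]
  2. access Q: HIT. Cache (LRU->MRU): [Q]
  3. access X: MISS. Cache (LRU->MRU): [Q X]
  4. access Q: HIT. Cache (LRU->MRU): [X Q]
  5. access O: MISS, evict X. Cache (LRU->MRU): [Q O]
  6. access I: MISS, evict Q. Cache (LRU->MRU): [O I]
  7. access Q: MISS, evict O. Cache (LRU->MRU): [I Q]
  8. access L: MISS, evict I. Cache (LRU->MRU): [Q L]
  9. access L: HIT. Cache (LRU->MRU): [Q L]
  10. access B: MISS, evict Q. Cache (LRU->MRU): [L B]
  11. access X: MISS, evict L. Cache (LRU->MRU): [B X]
  12. access O: MISS, evict B. Cache (LRU->MRU): [X O]
  13. access L: MISS, evict X. Cache (LRU->MRU): [O L]
  14. access B: MISS, evict O. Cache (LRU->MRU): [L B]
  15. access O: MISS, evict L. Cache (LRU->MRU): [B O]
  16. access L: MISS, evict B. Cache (LRU->MRU): [O L]
  17. access I: MISS, evict O. Cache (LRU->MRU): [L I]
  18. access O: MISS, evict L. Cache (LRU->MRU): [I O]
  19. access O: HIT. Cache (LRU->MRU): [I O]
  20. access I: HIT. Cache (LRU->MRU): [O I]
  21. access O: HIT. Cache (LRU->MRU): [I O]
Total: 6 hits, 15 misses, 13 evictions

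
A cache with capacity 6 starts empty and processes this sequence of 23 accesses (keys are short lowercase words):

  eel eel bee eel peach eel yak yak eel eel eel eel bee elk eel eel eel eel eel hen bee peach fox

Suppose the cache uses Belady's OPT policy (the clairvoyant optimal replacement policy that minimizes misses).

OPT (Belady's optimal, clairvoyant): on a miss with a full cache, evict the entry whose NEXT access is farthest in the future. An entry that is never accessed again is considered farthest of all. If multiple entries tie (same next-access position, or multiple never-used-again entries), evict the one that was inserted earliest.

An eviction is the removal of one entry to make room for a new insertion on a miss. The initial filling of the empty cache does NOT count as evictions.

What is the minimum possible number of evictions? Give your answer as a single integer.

OPT (Belady) simulation (capacity=6):
  1. access eel: MISS. Cache: [eel]
  2. access eel: HIT. Next use of eel: step 4. Cache: [eel]
  3. access bee: MISS. Cache: [eel bee]
  4. access eel: HIT. Next use of eel: step 6. Cache: [eel bee]
  5. access peach: MISS. Cache: [eel bee peach]
  6. access eel: HIT. Next use of eel: step 9. Cache: [eel bee peach]
  7. access yak: MISS. Cache: [eel bee peach yak]
  8. access yak: HIT. Next use of yak: never. Cache: [eel bee peach yak]
  9. access eel: HIT. Next use of eel: step 10. Cache: [eel bee peach yak]
  10. access eel: HIT. Next use of eel: step 11. Cache: [eel bee peach yak]
  11. access eel: HIT. Next use of eel: step 12. Cache: [eel bee peach yak]
  12. access eel: HIT. Next use of eel: step 15. Cache: [eel bee peach yak]
  13. access bee: HIT. Next use of bee: step 21. Cache: [eel bee peach yak]
  14. access elk: MISS. Cache: [eel bee peach yak elk]
  15. access eel: HIT. Next use of eel: step 16. Cache: [eel bee peach yak elk]
  16. access eel: HIT. Next use of eel: step 17. Cache: [eel bee peach yak elk]
  17. access eel: HIT. Next use of eel: step 18. Cache: [eel bee peach yak elk]
  18. access eel: HIT. Next use of eel: step 19. Cache: [eel bee peach yak elk]
  19. access eel: HIT. Next use of eel: never. Cache: [eel bee peach yak elk]
  20. access hen: MISS. Cache: [eel bee peach yak elk hen]
  21. access bee: HIT. Next use of bee: never. Cache: [eel bee peach yak elk hen]
  22. access peach: HIT. Next use of peach: never. Cache: [eel bee peach yak elk hen]
  23. access fox: MISS, evict eel (next use: never). Cache: [bee peach yak elk hen fox]
Total: 16 hits, 7 misses, 1 evictions

Answer: 1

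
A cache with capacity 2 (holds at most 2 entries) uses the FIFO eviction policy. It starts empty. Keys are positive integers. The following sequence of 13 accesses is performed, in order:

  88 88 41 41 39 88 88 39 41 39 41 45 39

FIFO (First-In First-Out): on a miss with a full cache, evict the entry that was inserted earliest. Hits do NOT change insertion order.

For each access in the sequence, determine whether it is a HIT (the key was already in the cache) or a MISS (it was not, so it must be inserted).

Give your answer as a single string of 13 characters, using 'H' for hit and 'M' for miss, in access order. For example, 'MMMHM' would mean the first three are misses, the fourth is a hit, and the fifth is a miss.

FIFO simulation (capacity=2):
  1. access 88: MISS. Cache (old->new): [88]
  2. access 88: HIT. Cache (old->new): [88]
  3. access 41: MISS. Cache (old->new): [88 41]
  4. access 41: HIT. Cache (old->new): [88 41]
  5. access 39: MISS, evict 88. Cache (old->new): [41 39]
  6. access 88: MISS, evict 41. Cache (old->new): [39 88]
  7. access 88: HIT. Cache (old->new): [39 88]
  8. access 39: HIT. Cache (old->new): [39 88]
  9. access 41: MISS, evict 39. Cache (old->new): [88 41]
  10. access 39: MISS, evict 88. Cache (old->new): [41 39]
  11. access 41: HIT. Cache (old->new): [41 39]
  12. access 45: MISS, evict 41. Cache (old->new): [39 45]
  13. access 39: HIT. Cache (old->new): [39 45]
Total: 6 hits, 7 misses, 5 evictions

Answer: MHMHMMHHMMHMH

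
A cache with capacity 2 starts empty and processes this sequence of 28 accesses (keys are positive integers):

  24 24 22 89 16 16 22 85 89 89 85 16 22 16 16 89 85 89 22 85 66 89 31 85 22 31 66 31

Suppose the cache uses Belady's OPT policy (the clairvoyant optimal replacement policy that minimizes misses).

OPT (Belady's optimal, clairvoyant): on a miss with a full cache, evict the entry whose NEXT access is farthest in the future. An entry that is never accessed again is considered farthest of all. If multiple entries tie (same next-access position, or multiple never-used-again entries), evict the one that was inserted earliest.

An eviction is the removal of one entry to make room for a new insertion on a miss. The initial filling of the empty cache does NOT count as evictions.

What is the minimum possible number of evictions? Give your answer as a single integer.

OPT (Belady) simulation (capacity=2):
  1. access 24: MISS. Cache: [24]
  2. access 24: HIT. Next use of 24: never. Cache: [24]
  3. access 22: MISS. Cache: [24 22]
  4. access 89: MISS, evict 24 (next use: never). Cache: [22 89]
  5. access 16: MISS, evict 89 (next use: step 9). Cache: [22 16]
  6. access 16: HIT. Next use of 16: step 12. Cache: [22 16]
  7. access 22: HIT. Next use of 22: step 13. Cache: [22 16]
  8. access 85: MISS, evict 22 (next use: step 13). Cache: [16 85]
  9. access 89: MISS, evict 16 (next use: step 12). Cache: [85 89]
  10. access 89: HIT. Next use of 89: step 16. Cache: [85 89]
  11. access 85: HIT. Next use of 85: step 17. Cache: [85 89]
  12. access 16: MISS, evict 85 (next use: step 17). Cache: [89 16]
  13. access 22: MISS, evict 89 (next use: step 16). Cache: [16 22]
  14. access 16: HIT. Next use of 16: step 15. Cache: [16 22]
  15. access 16: HIT. Next use of 16: never. Cache: [16 22]
  16. access 89: MISS, evict 16 (next use: never). Cache: [22 89]
  17. access 85: MISS, evict 22 (next use: step 19). Cache: [89 85]
  18. access 89: HIT. Next use of 89: step 22. Cache: [89 85]
  19. access 22: MISS, evict 89 (next use: step 22). Cache: [85 22]
  20. access 85: HIT. Next use of 85: step 24. Cache: [85 22]
  21. access 66: MISS, evict 22 (next use: step 25). Cache: [85 66]
  22. access 89: MISS, evict 66 (next use: step 27). Cache: [85 89]
  23. access 31: MISS, evict 89 (next use: never). Cache: [85 31]
  24. access 85: HIT. Next use of 85: never. Cache: [85 31]
  25. access 22: MISS, evict 85 (next use: never). Cache: [31 22]
  26. access 31: HIT. Next use of 31: step 28. Cache: [31 22]
  27. access 66: MISS, evict 22 (next use: never). Cache: [31 66]
  28. access 31: HIT. Next use of 31: never. Cache: [31 66]
Total: 12 hits, 16 misses, 14 evictions

Answer: 14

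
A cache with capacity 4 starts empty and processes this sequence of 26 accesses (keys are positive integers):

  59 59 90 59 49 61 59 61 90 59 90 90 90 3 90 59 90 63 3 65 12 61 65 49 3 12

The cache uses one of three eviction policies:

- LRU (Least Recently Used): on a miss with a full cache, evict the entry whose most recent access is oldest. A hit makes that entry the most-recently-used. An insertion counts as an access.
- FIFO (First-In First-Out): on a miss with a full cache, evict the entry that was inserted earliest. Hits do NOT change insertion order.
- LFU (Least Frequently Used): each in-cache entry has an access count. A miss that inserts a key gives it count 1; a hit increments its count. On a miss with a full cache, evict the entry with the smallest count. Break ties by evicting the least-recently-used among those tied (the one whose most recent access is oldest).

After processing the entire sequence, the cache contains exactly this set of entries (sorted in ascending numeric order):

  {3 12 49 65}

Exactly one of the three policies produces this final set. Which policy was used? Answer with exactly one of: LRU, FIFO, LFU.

Answer: LRU

Derivation:
Simulating under each policy and comparing final sets:
  LRU: final set = {3 12 49 65} -> MATCHES target
  FIFO: final set = {3 12 49 61} -> differs
  LFU: final set = {12 59 61 90} -> differs
Only LRU produces the target set.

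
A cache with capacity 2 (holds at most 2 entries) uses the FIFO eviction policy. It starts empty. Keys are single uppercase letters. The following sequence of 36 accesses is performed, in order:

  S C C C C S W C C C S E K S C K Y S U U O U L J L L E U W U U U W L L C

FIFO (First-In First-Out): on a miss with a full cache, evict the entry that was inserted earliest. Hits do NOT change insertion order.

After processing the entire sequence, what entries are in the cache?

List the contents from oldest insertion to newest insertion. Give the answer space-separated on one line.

FIFO simulation (capacity=2):
  1. access S: MISS. Cache (old->new): [S]
  2. access C: MISS. Cache (old->new): [S C]
  3. access C: HIT. Cache (old->new): [S C]
  4. access C: HIT. Cache (old->new): [S C]
  5. access C: HIT. Cache (old->new): [S C]
  6. access S: HIT. Cache (old->new): [S C]
  7. access W: MISS, evict S. Cache (old->new): [C W]
  8. access C: HIT. Cache (old->new): [C W]
  9. access C: HIT. Cache (old->new): [C W]
  10. access C: HIT. Cache (old->new): [C W]
  11. access S: MISS, evict C. Cache (old->new): [W S]
  12. access E: MISS, evict W. Cache (old->new): [S E]
  13. access K: MISS, evict S. Cache (old->new): [E K]
  14. access S: MISS, evict E. Cache (old->new): [K S]
  15. access C: MISS, evict K. Cache (old->new): [S C]
  16. access K: MISS, evict S. Cache (old->new): [C K]
  17. access Y: MISS, evict C. Cache (old->new): [K Y]
  18. access S: MISS, evict K. Cache (old->new): [Y S]
  19. access U: MISS, evict Y. Cache (old->new): [S U]
  20. access U: HIT. Cache (old->new): [S U]
  21. access O: MISS, evict S. Cache (old->new): [U O]
  22. access U: HIT. Cache (old->new): [U O]
  23. access L: MISS, evict U. Cache (old->new): [O L]
  24. access J: MISS, evict O. Cache (old->new): [L J]
  25. access L: HIT. Cache (old->new): [L J]
  26. access L: HIT. Cache (old->new): [L J]
  27. access E: MISS, evict L. Cache (old->new): [J E]
  28. access U: MISS, evict J. Cache (old->new): [E U]
  29. access W: MISS, evict E. Cache (old->new): [U W]
  30. access U: HIT. Cache (old->new): [U W]
  31. access U: HIT. Cache (old->new): [U W]
  32. access U: HIT. Cache (old->new): [U W]
  33. access W: HIT. Cache (old->new): [U W]
  34. access L: MISS, evict U. Cache (old->new): [W L]
  35. access L: HIT. Cache (old->new): [W L]
  36. access C: MISS, evict W. Cache (old->new): [L C]
Total: 16 hits, 20 misses, 18 evictions

Answer: L C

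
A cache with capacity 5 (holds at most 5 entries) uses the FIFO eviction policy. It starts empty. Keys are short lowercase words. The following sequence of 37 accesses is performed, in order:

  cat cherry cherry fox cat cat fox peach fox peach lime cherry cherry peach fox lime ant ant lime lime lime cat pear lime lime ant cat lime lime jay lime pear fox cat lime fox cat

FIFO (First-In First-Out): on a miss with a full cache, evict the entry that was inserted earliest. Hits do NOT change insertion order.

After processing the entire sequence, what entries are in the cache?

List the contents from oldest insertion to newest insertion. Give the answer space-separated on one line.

Answer: cat pear jay fox lime

Derivation:
FIFO simulation (capacity=5):
  1. access cat: MISS. Cache (old->new): [cat]
  2. access cherry: MISS. Cache (old->new): [cat cherry]
  3. access cherry: HIT. Cache (old->new): [cat cherry]
  4. access fox: MISS. Cache (old->new): [cat cherry fox]
  5. access cat: HIT. Cache (old->new): [cat cherry fox]
  6. access cat: HIT. Cache (old->new): [cat cherry fox]
  7. access fox: HIT. Cache (old->new): [cat cherry fox]
  8. access peach: MISS. Cache (old->new): [cat cherry fox peach]
  9. access fox: HIT. Cache (old->new): [cat cherry fox peach]
  10. access peach: HIT. Cache (old->new): [cat cherry fox peach]
  11. access lime: MISS. Cache (old->new): [cat cherry fox peach lime]
  12. access cherry: HIT. Cache (old->new): [cat cherry fox peach lime]
  13. access cherry: HIT. Cache (old->new): [cat cherry fox peach lime]
  14. access peach: HIT. Cache (old->new): [cat cherry fox peach lime]
  15. access fox: HIT. Cache (old->new): [cat cherry fox peach lime]
  16. access lime: HIT. Cache (old->new): [cat cherry fox peach lime]
  17. access ant: MISS, evict cat. Cache (old->new): [cherry fox peach lime ant]
  18. access ant: HIT. Cache (old->new): [cherry fox peach lime ant]
  19. access lime: HIT. Cache (old->new): [cherry fox peach lime ant]
  20. access lime: HIT. Cache (old->new): [cherry fox peach lime ant]
  21. access lime: HIT. Cache (old->new): [cherry fox peach lime ant]
  22. access cat: MISS, evict cherry. Cache (old->new): [fox peach lime ant cat]
  23. access pear: MISS, evict fox. Cache (old->new): [peach lime ant cat pear]
  24. access lime: HIT. Cache (old->new): [peach lime ant cat pear]
  25. access lime: HIT. Cache (old->new): [peach lime ant cat pear]
  26. access ant: HIT. Cache (old->new): [peach lime ant cat pear]
  27. access cat: HIT. Cache (old->new): [peach lime ant cat pear]
  28. access lime: HIT. Cache (old->new): [peach lime ant cat pear]
  29. access lime: HIT. Cache (old->new): [peach lime ant cat pear]
  30. access jay: MISS, evict peach. Cache (old->new): [lime ant cat pear jay]
  31. access lime: HIT. Cache (old->new): [lime ant cat pear jay]
  32. access pear: HIT. Cache (old->new): [lime ant cat pear jay]
  33. access fox: MISS, evict lime. Cache (old->new): [ant cat pear jay fox]
  34. access cat: HIT. Cache (old->new): [ant cat pear jay fox]
  35. access lime: MISS, evict ant. Cache (old->new): [cat pear jay fox lime]
  36. access fox: HIT. Cache (old->new): [cat pear jay fox lime]
  37. access cat: HIT. Cache (old->new): [cat pear jay fox lime]
Total: 26 hits, 11 misses, 6 evictions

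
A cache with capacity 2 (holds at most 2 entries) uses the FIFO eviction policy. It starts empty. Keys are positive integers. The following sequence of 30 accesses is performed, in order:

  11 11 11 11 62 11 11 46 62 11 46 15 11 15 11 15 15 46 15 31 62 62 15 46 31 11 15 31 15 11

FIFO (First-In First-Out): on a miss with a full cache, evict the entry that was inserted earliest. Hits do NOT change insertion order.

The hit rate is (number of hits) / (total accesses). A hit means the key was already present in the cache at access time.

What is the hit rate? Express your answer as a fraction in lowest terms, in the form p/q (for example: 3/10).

FIFO simulation (capacity=2):
  1. access 11: MISS. Cache (old->new): [11]
  2. access 11: HIT. Cache (old->new): [11]
  3. access 11: HIT. Cache (old->new): [11]
  4. access 11: HIT. Cache (old->new): [11]
  5. access 62: MISS. Cache (old->new): [11 62]
  6. access 11: HIT. Cache (old->new): [11 62]
  7. access 11: HIT. Cache (old->new): [11 62]
  8. access 46: MISS, evict 11. Cache (old->new): [62 46]
  9. access 62: HIT. Cache (old->new): [62 46]
  10. access 11: MISS, evict 62. Cache (old->new): [46 11]
  11. access 46: HIT. Cache (old->new): [46 11]
  12. access 15: MISS, evict 46. Cache (old->new): [11 15]
  13. access 11: HIT. Cache (old->new): [11 15]
  14. access 15: HIT. Cache (old->new): [11 15]
  15. access 11: HIT. Cache (old->new): [11 15]
  16. access 15: HIT. Cache (old->new): [11 15]
  17. access 15: HIT. Cache (old->new): [11 15]
  18. access 46: MISS, evict 11. Cache (old->new): [15 46]
  19. access 15: HIT. Cache (old->new): [15 46]
  20. access 31: MISS, evict 15. Cache (old->new): [46 31]
  21. access 62: MISS, evict 46. Cache (old->new): [31 62]
  22. access 62: HIT. Cache (old->new): [31 62]
  23. access 15: MISS, evict 31. Cache (old->new): [62 15]
  24. access 46: MISS, evict 62. Cache (old->new): [15 46]
  25. access 31: MISS, evict 15. Cache (old->new): [46 31]
  26. access 11: MISS, evict 46. Cache (old->new): [31 11]
  27. access 15: MISS, evict 31. Cache (old->new): [11 15]
  28. access 31: MISS, evict 11. Cache (old->new): [15 31]
  29. access 15: HIT. Cache (old->new): [15 31]
  30. access 11: MISS, evict 15. Cache (old->new): [31 11]
Total: 15 hits, 15 misses, 13 evictions

Hit rate = 15/30 = 1/2

Answer: 1/2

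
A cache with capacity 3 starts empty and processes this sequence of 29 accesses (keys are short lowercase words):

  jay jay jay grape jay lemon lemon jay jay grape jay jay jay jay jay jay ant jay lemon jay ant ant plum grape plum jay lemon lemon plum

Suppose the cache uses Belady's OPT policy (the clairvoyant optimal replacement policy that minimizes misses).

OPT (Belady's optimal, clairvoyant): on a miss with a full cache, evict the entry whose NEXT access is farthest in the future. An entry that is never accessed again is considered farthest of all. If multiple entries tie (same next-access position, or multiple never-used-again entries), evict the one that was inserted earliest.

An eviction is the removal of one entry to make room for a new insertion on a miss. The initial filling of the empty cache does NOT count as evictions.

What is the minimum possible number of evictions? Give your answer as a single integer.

Answer: 4

Derivation:
OPT (Belady) simulation (capacity=3):
  1. access jay: MISS. Cache: [jay]
  2. access jay: HIT. Next use of jay: step 3. Cache: [jay]
  3. access jay: HIT. Next use of jay: step 5. Cache: [jay]
  4. access grape: MISS. Cache: [jay grape]
  5. access jay: HIT. Next use of jay: step 8. Cache: [jay grape]
  6. access lemon: MISS. Cache: [jay grape lemon]
  7. access lemon: HIT. Next use of lemon: step 19. Cache: [jay grape lemon]
  8. access jay: HIT. Next use of jay: step 9. Cache: [jay grape lemon]
  9. access jay: HIT. Next use of jay: step 11. Cache: [jay grape lemon]
  10. access grape: HIT. Next use of grape: step 24. Cache: [jay grape lemon]
  11. access jay: HIT. Next use of jay: step 12. Cache: [jay grape lemon]
  12. access jay: HIT. Next use of jay: step 13. Cache: [jay grape lemon]
  13. access jay: HIT. Next use of jay: step 14. Cache: [jay grape lemon]
  14. access jay: HIT. Next use of jay: step 15. Cache: [jay grape lemon]
  15. access jay: HIT. Next use of jay: step 16. Cache: [jay grape lemon]
  16. access jay: HIT. Next use of jay: step 18. Cache: [jay grape lemon]
  17. access ant: MISS, evict grape (next use: step 24). Cache: [jay lemon ant]
  18. access jay: HIT. Next use of jay: step 20. Cache: [jay lemon ant]
  19. access lemon: HIT. Next use of lemon: step 27. Cache: [jay lemon ant]
  20. access jay: HIT. Next use of jay: step 26. Cache: [jay lemon ant]
  21. access ant: HIT. Next use of ant: step 22. Cache: [jay lemon ant]
  22. access ant: HIT. Next use of ant: never. Cache: [jay lemon ant]
  23. access plum: MISS, evict ant (next use: never). Cache: [jay lemon plum]
  24. access grape: MISS, evict lemon (next use: step 27). Cache: [jay plum grape]
  25. access plum: HIT. Next use of plum: step 29. Cache: [jay plum grape]
  26. access jay: HIT. Next use of jay: never. Cache: [jay plum grape]
  27. access lemon: MISS, evict jay (next use: never). Cache: [plum grape lemon]
  28. access lemon: HIT. Next use of lemon: never. Cache: [plum grape lemon]
  29. access plum: HIT. Next use of plum: never. Cache: [plum grape lemon]
Total: 22 hits, 7 misses, 4 evictions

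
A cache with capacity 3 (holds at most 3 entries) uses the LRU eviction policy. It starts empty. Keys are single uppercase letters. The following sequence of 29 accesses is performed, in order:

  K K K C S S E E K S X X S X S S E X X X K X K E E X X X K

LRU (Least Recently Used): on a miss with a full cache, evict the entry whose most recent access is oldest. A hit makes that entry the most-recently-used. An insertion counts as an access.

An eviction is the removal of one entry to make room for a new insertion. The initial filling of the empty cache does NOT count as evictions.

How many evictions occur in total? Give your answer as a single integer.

Answer: 5

Derivation:
LRU simulation (capacity=3):
  1. access K: MISS. Cache (LRU->MRU): [K]
  2. access K: HIT. Cache (LRU->MRU): [K]
  3. access K: HIT. Cache (LRU->MRU): [K]
  4. access C: MISS. Cache (LRU->MRU): [K C]
  5. access S: MISS. Cache (LRU->MRU): [K C S]
  6. access S: HIT. Cache (LRU->MRU): [K C S]
  7. access E: MISS, evict K. Cache (LRU->MRU): [C S E]
  8. access E: HIT. Cache (LRU->MRU): [C S E]
  9. access K: MISS, evict C. Cache (LRU->MRU): [S E K]
  10. access S: HIT. Cache (LRU->MRU): [E K S]
  11. access X: MISS, evict E. Cache (LRU->MRU): [K S X]
  12. access X: HIT. Cache (LRU->MRU): [K S X]
  13. access S: HIT. Cache (LRU->MRU): [K X S]
  14. access X: HIT. Cache (LRU->MRU): [K S X]
  15. access S: HIT. Cache (LRU->MRU): [K X S]
  16. access S: HIT. Cache (LRU->MRU): [K X S]
  17. access E: MISS, evict K. Cache (LRU->MRU): [X S E]
  18. access X: HIT. Cache (LRU->MRU): [S E X]
  19. access X: HIT. Cache (LRU->MRU): [S E X]
  20. access X: HIT. Cache (LRU->MRU): [S E X]
  21. access K: MISS, evict S. Cache (LRU->MRU): [E X K]
  22. access X: HIT. Cache (LRU->MRU): [E K X]
  23. access K: HIT. Cache (LRU->MRU): [E X K]
  24. access E: HIT. Cache (LRU->MRU): [X K E]
  25. access E: HIT. Cache (LRU->MRU): [X K E]
  26. access X: HIT. Cache (LRU->MRU): [K E X]
  27. access X: HIT. Cache (LRU->MRU): [K E X]
  28. access X: HIT. Cache (LRU->MRU): [K E X]
  29. access K: HIT. Cache (LRU->MRU): [E X K]
Total: 21 hits, 8 misses, 5 evictions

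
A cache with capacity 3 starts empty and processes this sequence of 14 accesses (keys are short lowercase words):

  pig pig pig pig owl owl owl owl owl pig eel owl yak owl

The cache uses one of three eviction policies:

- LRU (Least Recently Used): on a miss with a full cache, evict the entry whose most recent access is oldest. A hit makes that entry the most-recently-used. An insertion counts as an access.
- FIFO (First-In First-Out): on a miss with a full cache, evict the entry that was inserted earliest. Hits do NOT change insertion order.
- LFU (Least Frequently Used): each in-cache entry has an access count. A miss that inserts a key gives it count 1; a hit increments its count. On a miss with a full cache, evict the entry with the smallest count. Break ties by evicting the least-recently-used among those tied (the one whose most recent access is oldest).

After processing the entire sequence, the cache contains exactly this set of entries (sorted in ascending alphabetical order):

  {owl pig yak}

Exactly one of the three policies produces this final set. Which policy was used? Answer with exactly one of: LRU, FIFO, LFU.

Answer: LFU

Derivation:
Simulating under each policy and comparing final sets:
  LRU: final set = {eel owl yak} -> differs
  FIFO: final set = {eel owl yak} -> differs
  LFU: final set = {owl pig yak} -> MATCHES target
Only LFU produces the target set.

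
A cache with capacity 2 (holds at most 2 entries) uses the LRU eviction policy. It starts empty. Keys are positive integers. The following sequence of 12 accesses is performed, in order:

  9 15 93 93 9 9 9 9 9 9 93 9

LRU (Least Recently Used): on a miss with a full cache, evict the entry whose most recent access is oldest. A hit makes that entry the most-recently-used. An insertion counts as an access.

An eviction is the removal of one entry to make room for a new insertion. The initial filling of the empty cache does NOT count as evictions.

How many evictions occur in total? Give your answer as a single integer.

Answer: 2

Derivation:
LRU simulation (capacity=2):
  1. access 9: MISS. Cache (LRU->MRU): [9]
  2. access 15: MISS. Cache (LRU->MRU): [9 15]
  3. access 93: MISS, evict 9. Cache (LRU->MRU): [15 93]
  4. access 93: HIT. Cache (LRU->MRU): [15 93]
  5. access 9: MISS, evict 15. Cache (LRU->MRU): [93 9]
  6. access 9: HIT. Cache (LRU->MRU): [93 9]
  7. access 9: HIT. Cache (LRU->MRU): [93 9]
  8. access 9: HIT. Cache (LRU->MRU): [93 9]
  9. access 9: HIT. Cache (LRU->MRU): [93 9]
  10. access 9: HIT. Cache (LRU->MRU): [93 9]
  11. access 93: HIT. Cache (LRU->MRU): [9 93]
  12. access 9: HIT. Cache (LRU->MRU): [93 9]
Total: 8 hits, 4 misses, 2 evictions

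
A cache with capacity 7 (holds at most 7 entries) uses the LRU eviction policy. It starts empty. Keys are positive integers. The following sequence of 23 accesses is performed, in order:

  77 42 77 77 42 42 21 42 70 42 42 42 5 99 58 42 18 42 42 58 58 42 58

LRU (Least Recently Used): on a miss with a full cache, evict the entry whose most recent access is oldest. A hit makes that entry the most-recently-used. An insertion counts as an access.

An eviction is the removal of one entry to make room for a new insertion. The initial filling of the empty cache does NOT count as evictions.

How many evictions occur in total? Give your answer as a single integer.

LRU simulation (capacity=7):
  1. access 77: MISS. Cache (LRU->MRU): [77]
  2. access 42: MISS. Cache (LRU->MRU): [77 42]
  3. access 77: HIT. Cache (LRU->MRU): [42 77]
  4. access 77: HIT. Cache (LRU->MRU): [42 77]
  5. access 42: HIT. Cache (LRU->MRU): [77 42]
  6. access 42: HIT. Cache (LRU->MRU): [77 42]
  7. access 21: MISS. Cache (LRU->MRU): [77 42 21]
  8. access 42: HIT. Cache (LRU->MRU): [77 21 42]
  9. access 70: MISS. Cache (LRU->MRU): [77 21 42 70]
  10. access 42: HIT. Cache (LRU->MRU): [77 21 70 42]
  11. access 42: HIT. Cache (LRU->MRU): [77 21 70 42]
  12. access 42: HIT. Cache (LRU->MRU): [77 21 70 42]
  13. access 5: MISS. Cache (LRU->MRU): [77 21 70 42 5]
  14. access 99: MISS. Cache (LRU->MRU): [77 21 70 42 5 99]
  15. access 58: MISS. Cache (LRU->MRU): [77 21 70 42 5 99 58]
  16. access 42: HIT. Cache (LRU->MRU): [77 21 70 5 99 58 42]
  17. access 18: MISS, evict 77. Cache (LRU->MRU): [21 70 5 99 58 42 18]
  18. access 42: HIT. Cache (LRU->MRU): [21 70 5 99 58 18 42]
  19. access 42: HIT. Cache (LRU->MRU): [21 70 5 99 58 18 42]
  20. access 58: HIT. Cache (LRU->MRU): [21 70 5 99 18 42 58]
  21. access 58: HIT. Cache (LRU->MRU): [21 70 5 99 18 42 58]
  22. access 42: HIT. Cache (LRU->MRU): [21 70 5 99 18 58 42]
  23. access 58: HIT. Cache (LRU->MRU): [21 70 5 99 18 42 58]
Total: 15 hits, 8 misses, 1 evictions

Answer: 1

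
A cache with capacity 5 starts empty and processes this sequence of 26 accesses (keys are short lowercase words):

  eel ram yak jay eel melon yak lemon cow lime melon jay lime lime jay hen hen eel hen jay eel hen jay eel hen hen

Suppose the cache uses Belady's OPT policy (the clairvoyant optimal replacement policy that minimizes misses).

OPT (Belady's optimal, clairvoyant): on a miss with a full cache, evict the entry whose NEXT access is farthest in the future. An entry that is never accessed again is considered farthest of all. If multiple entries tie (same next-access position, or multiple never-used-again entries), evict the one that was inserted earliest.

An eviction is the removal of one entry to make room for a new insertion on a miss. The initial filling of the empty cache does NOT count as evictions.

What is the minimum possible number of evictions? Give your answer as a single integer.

Answer: 4

Derivation:
OPT (Belady) simulation (capacity=5):
  1. access eel: MISS. Cache: [eel]
  2. access ram: MISS. Cache: [eel ram]
  3. access yak: MISS. Cache: [eel ram yak]
  4. access jay: MISS. Cache: [eel ram yak jay]
  5. access eel: HIT. Next use of eel: step 18. Cache: [eel ram yak jay]
  6. access melon: MISS. Cache: [eel ram yak jay melon]
  7. access yak: HIT. Next use of yak: never. Cache: [eel ram yak jay melon]
  8. access lemon: MISS, evict ram (next use: never). Cache: [eel yak jay melon lemon]
  9. access cow: MISS, evict yak (next use: never). Cache: [eel jay melon lemon cow]
  10. access lime: MISS, evict lemon (next use: never). Cache: [eel jay melon cow lime]
  11. access melon: HIT. Next use of melon: never. Cache: [eel jay melon cow lime]
  12. access jay: HIT. Next use of jay: step 15. Cache: [eel jay melon cow lime]
  13. access lime: HIT. Next use of lime: step 14. Cache: [eel jay melon cow lime]
  14. access lime: HIT. Next use of lime: never. Cache: [eel jay melon cow lime]
  15. access jay: HIT. Next use of jay: step 20. Cache: [eel jay melon cow lime]
  16. access hen: MISS, evict melon (next use: never). Cache: [eel jay cow lime hen]
  17. access hen: HIT. Next use of hen: step 19. Cache: [eel jay cow lime hen]
  18. access eel: HIT. Next use of eel: step 21. Cache: [eel jay cow lime hen]
  19. access hen: HIT. Next use of hen: step 22. Cache: [eel jay cow lime hen]
  20. access jay: HIT. Next use of jay: step 23. Cache: [eel jay cow lime hen]
  21. access eel: HIT. Next use of eel: step 24. Cache: [eel jay cow lime hen]
  22. access hen: HIT. Next use of hen: step 25. Cache: [eel jay cow lime hen]
  23. access jay: HIT. Next use of jay: never. Cache: [eel jay cow lime hen]
  24. access eel: HIT. Next use of eel: never. Cache: [eel jay cow lime hen]
  25. access hen: HIT. Next use of hen: step 26. Cache: [eel jay cow lime hen]
  26. access hen: HIT. Next use of hen: never. Cache: [eel jay cow lime hen]
Total: 17 hits, 9 misses, 4 evictions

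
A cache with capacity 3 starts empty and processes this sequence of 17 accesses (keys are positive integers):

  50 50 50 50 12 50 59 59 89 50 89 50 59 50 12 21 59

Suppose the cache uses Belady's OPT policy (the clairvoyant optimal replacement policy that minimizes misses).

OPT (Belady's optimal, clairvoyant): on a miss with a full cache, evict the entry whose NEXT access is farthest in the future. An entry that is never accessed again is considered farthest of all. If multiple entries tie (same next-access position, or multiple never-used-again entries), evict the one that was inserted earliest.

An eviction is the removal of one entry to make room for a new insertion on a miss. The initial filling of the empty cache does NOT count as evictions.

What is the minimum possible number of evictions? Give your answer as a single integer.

Answer: 3

Derivation:
OPT (Belady) simulation (capacity=3):
  1. access 50: MISS. Cache: [50]
  2. access 50: HIT. Next use of 50: step 3. Cache: [50]
  3. access 50: HIT. Next use of 50: step 4. Cache: [50]
  4. access 50: HIT. Next use of 50: step 6. Cache: [50]
  5. access 12: MISS. Cache: [50 12]
  6. access 50: HIT. Next use of 50: step 10. Cache: [50 12]
  7. access 59: MISS. Cache: [50 12 59]
  8. access 59: HIT. Next use of 59: step 13. Cache: [50 12 59]
  9. access 89: MISS, evict 12 (next use: step 15). Cache: [50 59 89]
  10. access 50: HIT. Next use of 50: step 12. Cache: [50 59 89]
  11. access 89: HIT. Next use of 89: never. Cache: [50 59 89]
  12. access 50: HIT. Next use of 50: step 14. Cache: [50 59 89]
  13. access 59: HIT. Next use of 59: step 17. Cache: [50 59 89]
  14. access 50: HIT. Next use of 50: never. Cache: [50 59 89]
  15. access 12: MISS, evict 50 (next use: never). Cache: [59 89 12]
  16. access 21: MISS, evict 89 (next use: never). Cache: [59 12 21]
  17. access 59: HIT. Next use of 59: never. Cache: [59 12 21]
Total: 11 hits, 6 misses, 3 evictions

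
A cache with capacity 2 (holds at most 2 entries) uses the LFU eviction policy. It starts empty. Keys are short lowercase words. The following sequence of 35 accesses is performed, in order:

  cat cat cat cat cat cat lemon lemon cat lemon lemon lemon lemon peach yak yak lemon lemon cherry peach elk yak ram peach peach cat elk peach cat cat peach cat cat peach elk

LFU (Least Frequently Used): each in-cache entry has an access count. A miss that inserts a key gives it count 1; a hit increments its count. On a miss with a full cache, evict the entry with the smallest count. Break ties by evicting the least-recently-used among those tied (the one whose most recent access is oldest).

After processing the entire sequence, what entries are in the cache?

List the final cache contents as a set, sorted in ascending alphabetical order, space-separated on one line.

LFU simulation (capacity=2):
  1. access cat: MISS. Cache: [cat(c=1)]
  2. access cat: HIT, count now 2. Cache: [cat(c=2)]
  3. access cat: HIT, count now 3. Cache: [cat(c=3)]
  4. access cat: HIT, count now 4. Cache: [cat(c=4)]
  5. access cat: HIT, count now 5. Cache: [cat(c=5)]
  6. access cat: HIT, count now 6. Cache: [cat(c=6)]
  7. access lemon: MISS. Cache: [lemon(c=1) cat(c=6)]
  8. access lemon: HIT, count now 2. Cache: [lemon(c=2) cat(c=6)]
  9. access cat: HIT, count now 7. Cache: [lemon(c=2) cat(c=7)]
  10. access lemon: HIT, count now 3. Cache: [lemon(c=3) cat(c=7)]
  11. access lemon: HIT, count now 4. Cache: [lemon(c=4) cat(c=7)]
  12. access lemon: HIT, count now 5. Cache: [lemon(c=5) cat(c=7)]
  13. access lemon: HIT, count now 6. Cache: [lemon(c=6) cat(c=7)]
  14. access peach: MISS, evict lemon(c=6). Cache: [peach(c=1) cat(c=7)]
  15. access yak: MISS, evict peach(c=1). Cache: [yak(c=1) cat(c=7)]
  16. access yak: HIT, count now 2. Cache: [yak(c=2) cat(c=7)]
  17. access lemon: MISS, evict yak(c=2). Cache: [lemon(c=1) cat(c=7)]
  18. access lemon: HIT, count now 2. Cache: [lemon(c=2) cat(c=7)]
  19. access cherry: MISS, evict lemon(c=2). Cache: [cherry(c=1) cat(c=7)]
  20. access peach: MISS, evict cherry(c=1). Cache: [peach(c=1) cat(c=7)]
  21. access elk: MISS, evict peach(c=1). Cache: [elk(c=1) cat(c=7)]
  22. access yak: MISS, evict elk(c=1). Cache: [yak(c=1) cat(c=7)]
  23. access ram: MISS, evict yak(c=1). Cache: [ram(c=1) cat(c=7)]
  24. access peach: MISS, evict ram(c=1). Cache: [peach(c=1) cat(c=7)]
  25. access peach: HIT, count now 2. Cache: [peach(c=2) cat(c=7)]
  26. access cat: HIT, count now 8. Cache: [peach(c=2) cat(c=8)]
  27. access elk: MISS, evict peach(c=2). Cache: [elk(c=1) cat(c=8)]
  28. access peach: MISS, evict elk(c=1). Cache: [peach(c=1) cat(c=8)]
  29. access cat: HIT, count now 9. Cache: [peach(c=1) cat(c=9)]
  30. access cat: HIT, count now 10. Cache: [peach(c=1) cat(c=10)]
  31. access peach: HIT, count now 2. Cache: [peach(c=2) cat(c=10)]
  32. access cat: HIT, count now 11. Cache: [peach(c=2) cat(c=11)]
  33. access cat: HIT, count now 12. Cache: [peach(c=2) cat(c=12)]
  34. access peach: HIT, count now 3. Cache: [peach(c=3) cat(c=12)]
  35. access elk: MISS, evict peach(c=3). Cache: [elk(c=1) cat(c=12)]
Total: 21 hits, 14 misses, 12 evictions

Answer: cat elk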